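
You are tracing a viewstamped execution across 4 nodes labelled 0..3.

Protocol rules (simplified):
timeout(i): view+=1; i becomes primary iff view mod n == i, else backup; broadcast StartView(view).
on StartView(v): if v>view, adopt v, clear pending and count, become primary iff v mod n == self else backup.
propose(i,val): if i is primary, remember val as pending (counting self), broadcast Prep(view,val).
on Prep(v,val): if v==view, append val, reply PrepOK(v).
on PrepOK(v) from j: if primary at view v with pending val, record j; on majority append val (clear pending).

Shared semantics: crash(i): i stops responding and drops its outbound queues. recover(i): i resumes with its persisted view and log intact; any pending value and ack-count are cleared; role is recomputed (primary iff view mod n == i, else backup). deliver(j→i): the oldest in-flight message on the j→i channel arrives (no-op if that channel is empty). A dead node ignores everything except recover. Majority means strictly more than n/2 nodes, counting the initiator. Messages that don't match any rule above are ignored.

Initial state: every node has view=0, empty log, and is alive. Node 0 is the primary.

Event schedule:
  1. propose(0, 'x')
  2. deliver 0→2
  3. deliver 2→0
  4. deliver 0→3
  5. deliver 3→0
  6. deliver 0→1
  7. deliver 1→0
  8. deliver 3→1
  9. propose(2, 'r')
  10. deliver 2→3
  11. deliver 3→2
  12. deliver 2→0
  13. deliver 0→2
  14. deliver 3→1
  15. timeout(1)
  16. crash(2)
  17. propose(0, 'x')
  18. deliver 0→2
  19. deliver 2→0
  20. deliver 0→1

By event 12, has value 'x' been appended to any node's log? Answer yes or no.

e1 propose(0,'x'): ·
e2 deliver 0→2: 2[back,v=0,x]
e3 deliver 2→0: ·
e4 deliver 0→3: 3[back,v=0,x]
e5 deliver 3→0: 0[prim,v=0,x]
e6 deliver 0→1: 1[back,v=0,x]
e7 deliver 1→0: ·
e8 deliver 3→1: ·
e9 propose(2,'r'): ·
e10 deliver 2→3: ·
e11 deliver 3→2: ·
e12 deliver 2→0: ·

yes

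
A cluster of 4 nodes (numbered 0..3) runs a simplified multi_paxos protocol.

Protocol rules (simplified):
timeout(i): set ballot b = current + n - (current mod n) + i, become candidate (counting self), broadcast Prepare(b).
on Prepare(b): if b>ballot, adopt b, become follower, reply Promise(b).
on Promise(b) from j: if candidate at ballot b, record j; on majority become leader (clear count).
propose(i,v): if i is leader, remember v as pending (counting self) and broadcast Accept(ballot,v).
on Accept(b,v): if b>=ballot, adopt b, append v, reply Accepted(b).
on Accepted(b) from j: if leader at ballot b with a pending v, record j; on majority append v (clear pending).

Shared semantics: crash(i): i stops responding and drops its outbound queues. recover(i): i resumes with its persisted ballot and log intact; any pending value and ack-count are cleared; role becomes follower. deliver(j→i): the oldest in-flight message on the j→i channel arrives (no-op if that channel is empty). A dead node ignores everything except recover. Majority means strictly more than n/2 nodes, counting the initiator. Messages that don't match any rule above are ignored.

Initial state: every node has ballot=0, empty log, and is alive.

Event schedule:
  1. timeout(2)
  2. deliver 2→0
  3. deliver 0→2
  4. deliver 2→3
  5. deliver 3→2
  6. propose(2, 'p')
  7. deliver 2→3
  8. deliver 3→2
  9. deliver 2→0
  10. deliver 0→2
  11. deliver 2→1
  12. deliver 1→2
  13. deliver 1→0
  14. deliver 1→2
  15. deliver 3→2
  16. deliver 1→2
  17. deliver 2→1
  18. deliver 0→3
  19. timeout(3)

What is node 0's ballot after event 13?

6

step 1 timeout(2): 2={cand,b=6,log=-}
step 2 deliver 2→0: 0={foll,b=6,log=-}
step 3 deliver 0→2: —
step 4 deliver 2→3: 3={foll,b=6,log=-}
step 5 deliver 3→2: 2={lead,b=6,log=-}
step 6 propose(2,'p'): —
step 7 deliver 2→3: 3={foll,b=6,log=p}
step 8 deliver 3→2: —
step 9 deliver 2→0: 0={foll,b=6,log=p}
step 10 deliver 0→2: 2={lead,b=6,log=p}
step 11 deliver 2→1: 1={foll,b=6,log=-}
step 12 deliver 1→2: —
step 13 deliver 1→0: —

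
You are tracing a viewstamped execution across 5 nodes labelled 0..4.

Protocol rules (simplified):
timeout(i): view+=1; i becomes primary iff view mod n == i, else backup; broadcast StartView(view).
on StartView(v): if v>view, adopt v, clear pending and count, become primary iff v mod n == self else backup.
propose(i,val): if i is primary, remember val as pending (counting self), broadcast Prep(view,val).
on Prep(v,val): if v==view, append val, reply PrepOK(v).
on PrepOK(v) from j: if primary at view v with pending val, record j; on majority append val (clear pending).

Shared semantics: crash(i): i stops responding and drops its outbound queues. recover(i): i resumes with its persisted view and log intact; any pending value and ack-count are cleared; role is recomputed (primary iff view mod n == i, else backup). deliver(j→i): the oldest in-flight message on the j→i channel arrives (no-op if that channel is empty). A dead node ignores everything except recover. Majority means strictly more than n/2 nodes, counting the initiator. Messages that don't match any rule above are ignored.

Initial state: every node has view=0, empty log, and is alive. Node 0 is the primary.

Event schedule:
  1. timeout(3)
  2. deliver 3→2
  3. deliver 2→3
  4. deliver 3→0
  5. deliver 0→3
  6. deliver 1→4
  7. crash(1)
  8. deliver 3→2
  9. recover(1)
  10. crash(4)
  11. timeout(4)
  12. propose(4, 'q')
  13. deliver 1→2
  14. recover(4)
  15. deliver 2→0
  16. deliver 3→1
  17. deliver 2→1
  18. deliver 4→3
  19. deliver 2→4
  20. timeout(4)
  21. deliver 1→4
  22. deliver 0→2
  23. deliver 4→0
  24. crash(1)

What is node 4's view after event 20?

e1 timeout(3): 3[back,v=1,-]
e2 deliver 3→2: 2[back,v=1,-]
e3 deliver 2→3: ·
e4 deliver 3→0: 0[back,v=1,-]
e5 deliver 0→3: ·
e6 deliver 1→4: ·
e7 crash(1): 1[✗back,v=0,-]
e8 deliver 3→2: ·
e9 recover(1): 1[back,v=0,-]
e10 crash(4): 4[✗back,v=0,-]
e11 timeout(4): ·
e12 propose(4,'q'): ·
e13 deliver 1→2: ·
e14 recover(4): 4[back,v=0,-]
e15 deliver 2→0: ·
e16 deliver 3→1: 1[prim,v=1,-]
e17 deliver 2→1: ·
e18 deliver 4→3: ·
e19 deliver 2→4: ·
e20 timeout(4): 4[back,v=1,-]

1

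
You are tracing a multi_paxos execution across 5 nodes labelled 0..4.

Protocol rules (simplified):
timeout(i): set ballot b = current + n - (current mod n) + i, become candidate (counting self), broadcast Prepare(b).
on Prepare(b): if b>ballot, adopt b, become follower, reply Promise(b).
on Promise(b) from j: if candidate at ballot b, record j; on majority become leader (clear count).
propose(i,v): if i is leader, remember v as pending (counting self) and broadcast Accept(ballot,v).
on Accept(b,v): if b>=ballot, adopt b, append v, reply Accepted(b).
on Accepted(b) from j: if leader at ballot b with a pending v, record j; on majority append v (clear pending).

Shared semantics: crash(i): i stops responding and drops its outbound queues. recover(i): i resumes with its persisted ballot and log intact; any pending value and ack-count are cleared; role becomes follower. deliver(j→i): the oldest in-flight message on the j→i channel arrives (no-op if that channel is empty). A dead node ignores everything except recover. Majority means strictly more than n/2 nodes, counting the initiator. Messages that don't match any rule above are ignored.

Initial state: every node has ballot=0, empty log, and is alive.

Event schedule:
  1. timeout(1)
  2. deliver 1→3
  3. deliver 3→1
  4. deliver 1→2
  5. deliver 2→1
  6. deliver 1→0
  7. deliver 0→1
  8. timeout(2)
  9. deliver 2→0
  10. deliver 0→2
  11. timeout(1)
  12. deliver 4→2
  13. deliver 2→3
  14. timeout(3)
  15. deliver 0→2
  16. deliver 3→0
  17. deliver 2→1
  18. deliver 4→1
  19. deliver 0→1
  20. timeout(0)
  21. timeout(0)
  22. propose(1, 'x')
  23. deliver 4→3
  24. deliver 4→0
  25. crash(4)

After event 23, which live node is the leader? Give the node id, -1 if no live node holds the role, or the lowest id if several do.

step 1 timeout(1): 1={cand,b=6,log=-}
step 2 deliver 1→3: 3={foll,b=6,log=-}
step 3 deliver 3→1: —
step 4 deliver 1→2: 2={foll,b=6,log=-}
step 5 deliver 2→1: 1={lead,b=6,log=-}
step 6 deliver 1→0: 0={foll,b=6,log=-}
step 7 deliver 0→1: —
step 8 timeout(2): 2={cand,b=12,log=-}
step 9 deliver 2→0: 0={foll,b=12,log=-}
step 10 deliver 0→2: —
step 11 timeout(1): 1={cand,b=11,log=-}
step 12 deliver 4→2: —
step 13 deliver 2→3: 3={foll,b=12,log=-}
step 14 timeout(3): 3={cand,b=18,log=-}
step 15 deliver 0→2: —
step 16 deliver 3→0: 0={foll,b=18,log=-}
step 17 deliver 2→1: 1={foll,b=12,log=-}
step 18 deliver 4→1: —
step 19 deliver 0→1: —
step 20 timeout(0): 0={cand,b=20,log=-}
step 21 timeout(0): 0={cand,b=25,log=-}
step 22 propose(1,'x'): —
step 23 deliver 4→3: —

-1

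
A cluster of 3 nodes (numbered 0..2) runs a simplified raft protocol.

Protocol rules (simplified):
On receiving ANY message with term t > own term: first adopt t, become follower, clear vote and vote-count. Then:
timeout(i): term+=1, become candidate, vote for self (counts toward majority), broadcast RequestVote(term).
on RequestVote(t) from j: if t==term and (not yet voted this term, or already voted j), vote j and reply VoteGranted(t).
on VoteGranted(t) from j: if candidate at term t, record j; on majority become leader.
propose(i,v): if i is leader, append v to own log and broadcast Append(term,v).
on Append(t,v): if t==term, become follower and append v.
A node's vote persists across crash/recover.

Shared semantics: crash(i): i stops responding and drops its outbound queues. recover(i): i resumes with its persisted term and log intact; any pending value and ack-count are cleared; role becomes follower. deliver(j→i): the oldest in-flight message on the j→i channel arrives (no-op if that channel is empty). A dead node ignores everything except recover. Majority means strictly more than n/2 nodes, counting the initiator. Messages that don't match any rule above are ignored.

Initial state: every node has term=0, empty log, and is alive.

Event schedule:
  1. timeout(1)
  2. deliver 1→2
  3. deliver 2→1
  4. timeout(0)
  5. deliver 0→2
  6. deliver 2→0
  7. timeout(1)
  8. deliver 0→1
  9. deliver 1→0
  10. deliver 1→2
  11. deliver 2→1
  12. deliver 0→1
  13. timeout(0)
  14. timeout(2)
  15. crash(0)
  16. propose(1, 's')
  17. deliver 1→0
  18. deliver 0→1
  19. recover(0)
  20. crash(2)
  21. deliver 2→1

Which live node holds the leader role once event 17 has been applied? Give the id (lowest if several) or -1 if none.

step 1 timeout(1): 1={cand,t=1,log=-}
step 2 deliver 1→2: 2={foll,t=1,log=-}
step 3 deliver 2→1: 1={lead,t=1,log=-}
step 4 timeout(0): 0={cand,t=1,log=-}
step 5 deliver 0→2: —
step 6 deliver 2→0: —
step 7 timeout(1): 1={cand,t=2,log=-}
step 8 deliver 0→1: —
step 9 deliver 1→0: —
step 10 deliver 1→2: 2={foll,t=2,log=-}
step 11 deliver 2→1: 1={lead,t=2,log=-}
step 12 deliver 0→1: —
step 13 timeout(0): 0={cand,t=2,log=-}
step 14 timeout(2): 2={cand,t=3,log=-}
step 15 crash(0): 0={✗cand,t=2,log=-}
step 16 propose(1,'s'): 1={lead,t=2,log=s}
step 17 deliver 1→0: —

1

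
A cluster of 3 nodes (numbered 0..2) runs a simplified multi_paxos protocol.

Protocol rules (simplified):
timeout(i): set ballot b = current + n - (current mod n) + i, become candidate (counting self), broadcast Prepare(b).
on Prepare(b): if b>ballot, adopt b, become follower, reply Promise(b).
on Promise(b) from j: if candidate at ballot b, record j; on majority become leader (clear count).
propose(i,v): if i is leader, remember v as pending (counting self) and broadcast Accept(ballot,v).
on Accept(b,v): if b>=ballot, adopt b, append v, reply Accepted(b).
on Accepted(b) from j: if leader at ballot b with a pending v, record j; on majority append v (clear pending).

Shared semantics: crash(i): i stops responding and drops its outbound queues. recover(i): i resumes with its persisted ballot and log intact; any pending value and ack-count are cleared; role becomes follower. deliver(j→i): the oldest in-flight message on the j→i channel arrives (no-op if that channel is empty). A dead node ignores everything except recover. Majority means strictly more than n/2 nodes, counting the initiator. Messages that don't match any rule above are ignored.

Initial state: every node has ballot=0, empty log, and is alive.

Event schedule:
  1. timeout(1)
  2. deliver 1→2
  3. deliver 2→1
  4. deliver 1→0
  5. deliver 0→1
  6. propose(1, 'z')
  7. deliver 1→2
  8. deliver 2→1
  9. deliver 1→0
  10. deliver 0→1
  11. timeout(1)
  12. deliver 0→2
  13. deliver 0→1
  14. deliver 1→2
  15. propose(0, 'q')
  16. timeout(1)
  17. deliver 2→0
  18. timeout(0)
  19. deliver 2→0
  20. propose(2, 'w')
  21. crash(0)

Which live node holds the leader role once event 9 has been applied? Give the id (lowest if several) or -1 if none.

[1] timeout(1) → N1(cand b4 [-])
[2] deliver 1→2 → N2(foll b4 [-])
[3] deliver 2→1 → N1(lead b4 [-])
[4] deliver 1→0 → N0(foll b4 [-])
[5] deliver 0→1 → ∅
[6] propose(1,'z') → ∅
[7] deliver 1→2 → N2(foll b4 [z])
[8] deliver 2→1 → N1(lead b4 [z])
[9] deliver 1→0 → N0(foll b4 [z])

1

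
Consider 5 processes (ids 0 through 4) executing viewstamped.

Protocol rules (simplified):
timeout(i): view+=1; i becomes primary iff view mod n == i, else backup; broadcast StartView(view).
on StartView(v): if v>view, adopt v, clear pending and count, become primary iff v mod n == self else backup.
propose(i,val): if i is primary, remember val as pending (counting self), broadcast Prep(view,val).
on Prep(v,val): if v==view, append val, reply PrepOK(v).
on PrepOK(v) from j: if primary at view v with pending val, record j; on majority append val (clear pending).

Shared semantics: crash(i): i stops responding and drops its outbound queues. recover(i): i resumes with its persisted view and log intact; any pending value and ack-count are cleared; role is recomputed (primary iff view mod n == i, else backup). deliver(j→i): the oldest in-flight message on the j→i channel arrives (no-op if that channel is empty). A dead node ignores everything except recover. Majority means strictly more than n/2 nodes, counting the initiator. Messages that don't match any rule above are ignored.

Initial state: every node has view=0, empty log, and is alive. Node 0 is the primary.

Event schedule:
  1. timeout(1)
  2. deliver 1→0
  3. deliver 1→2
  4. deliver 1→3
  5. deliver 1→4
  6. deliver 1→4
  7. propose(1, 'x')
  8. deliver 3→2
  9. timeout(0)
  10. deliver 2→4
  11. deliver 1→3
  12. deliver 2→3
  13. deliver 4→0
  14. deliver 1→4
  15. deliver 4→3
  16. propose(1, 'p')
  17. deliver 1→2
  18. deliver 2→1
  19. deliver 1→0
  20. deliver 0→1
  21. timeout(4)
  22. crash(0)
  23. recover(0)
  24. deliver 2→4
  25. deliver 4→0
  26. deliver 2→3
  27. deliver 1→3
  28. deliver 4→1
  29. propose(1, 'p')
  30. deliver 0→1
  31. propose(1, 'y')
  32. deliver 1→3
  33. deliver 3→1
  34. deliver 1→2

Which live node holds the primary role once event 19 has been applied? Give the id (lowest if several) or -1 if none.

1

[1] timeout(1) → N1(prim v1 [-])
[2] deliver 1→0 → N0(back v1 [-])
[3] deliver 1→2 → N2(back v1 [-])
[4] deliver 1→3 → N3(back v1 [-])
[5] deliver 1→4 → N4(back v1 [-])
[6] deliver 1→4 → ∅
[7] propose(1,'x') → ∅
[8] deliver 3→2 → ∅
[9] timeout(0) → N0(back v2 [-])
[10] deliver 2→4 → ∅
[11] deliver 1→3 → N3(back v1 [x])
[12] deliver 2→3 → ∅
[13] deliver 4→0 → ∅
[14] deliver 1→4 → N4(back v1 [x])
[15] deliver 4→3 → ∅
[16] propose(1,'p') → ∅
[17] deliver 1→2 → N2(back v1 [x])
[18] deliver 2→1 → ∅
[19] deliver 1→0 → ∅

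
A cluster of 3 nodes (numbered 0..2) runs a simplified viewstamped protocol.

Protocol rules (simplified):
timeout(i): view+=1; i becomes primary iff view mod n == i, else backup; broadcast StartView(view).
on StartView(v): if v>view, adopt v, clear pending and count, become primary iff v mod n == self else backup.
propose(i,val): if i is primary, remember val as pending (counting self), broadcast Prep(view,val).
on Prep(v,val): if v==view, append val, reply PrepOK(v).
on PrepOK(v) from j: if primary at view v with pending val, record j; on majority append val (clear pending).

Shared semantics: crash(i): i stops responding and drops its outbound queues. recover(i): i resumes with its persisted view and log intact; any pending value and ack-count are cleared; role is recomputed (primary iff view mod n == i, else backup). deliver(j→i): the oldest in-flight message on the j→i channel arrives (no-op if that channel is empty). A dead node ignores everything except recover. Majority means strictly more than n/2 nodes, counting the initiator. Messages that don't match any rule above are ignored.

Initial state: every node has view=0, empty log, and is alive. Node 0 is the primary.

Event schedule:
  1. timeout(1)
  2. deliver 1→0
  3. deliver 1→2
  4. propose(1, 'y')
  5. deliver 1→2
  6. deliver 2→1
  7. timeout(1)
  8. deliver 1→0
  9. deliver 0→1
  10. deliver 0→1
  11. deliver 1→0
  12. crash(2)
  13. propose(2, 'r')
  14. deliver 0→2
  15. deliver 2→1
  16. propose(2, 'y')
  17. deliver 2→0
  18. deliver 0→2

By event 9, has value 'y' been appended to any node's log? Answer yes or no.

e1 timeout(1): 1[prim,v=1,-]
e2 deliver 1→0: 0[back,v=1,-]
e3 deliver 1→2: 2[back,v=1,-]
e4 propose(1,'y'): ·
e5 deliver 1→2: 2[back,v=1,y]
e6 deliver 2→1: 1[prim,v=1,y]
e7 timeout(1): 1[back,v=2,y]
e8 deliver 1→0: 0[back,v=1,y]
e9 deliver 0→1: ·

yes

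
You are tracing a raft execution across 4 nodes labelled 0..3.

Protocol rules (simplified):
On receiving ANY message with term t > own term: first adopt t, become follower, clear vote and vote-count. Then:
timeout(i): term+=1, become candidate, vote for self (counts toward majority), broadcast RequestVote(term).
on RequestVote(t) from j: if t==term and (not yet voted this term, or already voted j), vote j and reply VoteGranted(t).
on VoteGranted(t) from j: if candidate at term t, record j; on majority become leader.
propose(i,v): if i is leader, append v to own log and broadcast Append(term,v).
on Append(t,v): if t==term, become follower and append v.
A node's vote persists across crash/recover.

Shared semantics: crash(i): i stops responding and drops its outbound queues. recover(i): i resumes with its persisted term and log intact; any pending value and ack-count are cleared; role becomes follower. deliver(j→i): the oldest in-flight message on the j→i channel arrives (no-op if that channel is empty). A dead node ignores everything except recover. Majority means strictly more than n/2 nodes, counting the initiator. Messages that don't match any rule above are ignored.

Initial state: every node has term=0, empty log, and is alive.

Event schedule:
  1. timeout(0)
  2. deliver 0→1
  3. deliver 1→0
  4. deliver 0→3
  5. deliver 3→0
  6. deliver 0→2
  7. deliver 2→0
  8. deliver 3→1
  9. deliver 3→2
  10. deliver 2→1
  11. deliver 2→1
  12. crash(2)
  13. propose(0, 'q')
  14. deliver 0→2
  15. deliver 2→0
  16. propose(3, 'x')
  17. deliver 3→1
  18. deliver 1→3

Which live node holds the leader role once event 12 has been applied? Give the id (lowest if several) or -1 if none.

after 1 — timeout(0): n0:cand/t1/[-]
after 2 — deliver 0→1: n1:foll/t1/[-]
after 3 — deliver 1→0: ·
after 4 — deliver 0→3: n3:foll/t1/[-]
after 5 — deliver 3→0: n0:lead/t1/[-]
after 6 — deliver 0→2: n2:foll/t1/[-]
after 7 — deliver 2→0: ·
after 8 — deliver 3→1: ·
after 9 — deliver 3→2: ·
after 10 — deliver 2→1: ·
after 11 — deliver 2→1: ·
after 12 — crash(2): n2:✗foll/t1/[-]

0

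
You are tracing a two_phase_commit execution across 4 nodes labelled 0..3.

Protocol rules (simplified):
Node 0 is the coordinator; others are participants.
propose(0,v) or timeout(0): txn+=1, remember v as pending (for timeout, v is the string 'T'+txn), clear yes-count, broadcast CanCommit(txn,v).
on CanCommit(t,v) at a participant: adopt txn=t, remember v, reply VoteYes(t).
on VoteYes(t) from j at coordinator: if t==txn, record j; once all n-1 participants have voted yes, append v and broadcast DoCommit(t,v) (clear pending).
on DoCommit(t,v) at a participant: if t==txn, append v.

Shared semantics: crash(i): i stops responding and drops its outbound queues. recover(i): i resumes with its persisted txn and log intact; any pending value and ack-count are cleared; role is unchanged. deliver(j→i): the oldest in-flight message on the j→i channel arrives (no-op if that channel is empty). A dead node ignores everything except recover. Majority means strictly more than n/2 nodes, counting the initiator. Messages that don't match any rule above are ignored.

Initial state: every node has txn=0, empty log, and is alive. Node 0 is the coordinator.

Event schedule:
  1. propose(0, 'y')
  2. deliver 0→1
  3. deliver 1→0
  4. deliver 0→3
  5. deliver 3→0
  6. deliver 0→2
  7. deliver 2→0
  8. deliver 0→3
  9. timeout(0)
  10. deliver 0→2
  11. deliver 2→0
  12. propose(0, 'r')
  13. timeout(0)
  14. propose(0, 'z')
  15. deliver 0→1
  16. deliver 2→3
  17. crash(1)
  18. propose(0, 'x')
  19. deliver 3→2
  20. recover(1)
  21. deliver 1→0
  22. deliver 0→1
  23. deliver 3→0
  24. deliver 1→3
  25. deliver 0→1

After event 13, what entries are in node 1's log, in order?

empty

[1] propose(0,'y') → N0(coor t1 [-])
[2] deliver 0→1 → N1(part t1 [-])
[3] deliver 1→0 → ∅
[4] deliver 0→3 → N3(part t1 [-])
[5] deliver 3→0 → ∅
[6] deliver 0→2 → N2(part t1 [-])
[7] deliver 2→0 → N0(coor t1 [y])
[8] deliver 0→3 → N3(part t1 [y])
[9] timeout(0) → N0(coor t2 [y])
[10] deliver 0→2 → N2(part t1 [y])
[11] deliver 2→0 → ∅
[12] propose(0,'r') → N0(coor t3 [y])
[13] timeout(0) → N0(coor t4 [y])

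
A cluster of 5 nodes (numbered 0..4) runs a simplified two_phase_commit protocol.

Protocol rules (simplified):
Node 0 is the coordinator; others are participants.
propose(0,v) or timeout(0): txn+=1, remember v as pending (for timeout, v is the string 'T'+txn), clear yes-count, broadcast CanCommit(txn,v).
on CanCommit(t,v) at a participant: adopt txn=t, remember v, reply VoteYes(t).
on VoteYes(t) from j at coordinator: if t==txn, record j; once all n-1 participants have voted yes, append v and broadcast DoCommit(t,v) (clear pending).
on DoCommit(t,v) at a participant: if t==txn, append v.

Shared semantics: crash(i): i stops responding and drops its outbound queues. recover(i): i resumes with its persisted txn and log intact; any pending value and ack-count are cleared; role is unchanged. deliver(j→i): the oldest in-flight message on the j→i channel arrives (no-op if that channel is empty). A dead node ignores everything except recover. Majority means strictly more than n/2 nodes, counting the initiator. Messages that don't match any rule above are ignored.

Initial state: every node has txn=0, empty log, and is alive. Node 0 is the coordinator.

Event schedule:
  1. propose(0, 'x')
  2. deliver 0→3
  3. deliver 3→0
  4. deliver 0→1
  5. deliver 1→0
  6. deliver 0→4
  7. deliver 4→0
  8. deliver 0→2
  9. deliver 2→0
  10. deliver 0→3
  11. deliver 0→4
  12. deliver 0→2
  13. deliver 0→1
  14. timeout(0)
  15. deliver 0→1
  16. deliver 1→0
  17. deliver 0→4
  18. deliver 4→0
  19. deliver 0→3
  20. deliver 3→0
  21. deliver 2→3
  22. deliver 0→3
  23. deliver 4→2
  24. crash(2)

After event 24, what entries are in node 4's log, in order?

x

[1] propose(0,'x') → N0(coor t1 [-])
[2] deliver 0→3 → N3(part t1 [-])
[3] deliver 3→0 → ∅
[4] deliver 0→1 → N1(part t1 [-])
[5] deliver 1→0 → ∅
[6] deliver 0→4 → N4(part t1 [-])
[7] deliver 4→0 → ∅
[8] deliver 0→2 → N2(part t1 [-])
[9] deliver 2→0 → N0(coor t1 [x])
[10] deliver 0→3 → N3(part t1 [x])
[11] deliver 0→4 → N4(part t1 [x])
[12] deliver 0→2 → N2(part t1 [x])
[13] deliver 0→1 → N1(part t1 [x])
[14] timeout(0) → N0(coor t2 [x])
[15] deliver 0→1 → N1(part t2 [x])
[16] deliver 1→0 → ∅
[17] deliver 0→4 → N4(part t2 [x])
[18] deliver 4→0 → ∅
[19] deliver 0→3 → N3(part t2 [x])
[20] deliver 3→0 → ∅
[21] deliver 2→3 → ∅
[22] deliver 0→3 → ∅
[23] deliver 4→2 → ∅
[24] crash(2) → N2(✗part t1 [x])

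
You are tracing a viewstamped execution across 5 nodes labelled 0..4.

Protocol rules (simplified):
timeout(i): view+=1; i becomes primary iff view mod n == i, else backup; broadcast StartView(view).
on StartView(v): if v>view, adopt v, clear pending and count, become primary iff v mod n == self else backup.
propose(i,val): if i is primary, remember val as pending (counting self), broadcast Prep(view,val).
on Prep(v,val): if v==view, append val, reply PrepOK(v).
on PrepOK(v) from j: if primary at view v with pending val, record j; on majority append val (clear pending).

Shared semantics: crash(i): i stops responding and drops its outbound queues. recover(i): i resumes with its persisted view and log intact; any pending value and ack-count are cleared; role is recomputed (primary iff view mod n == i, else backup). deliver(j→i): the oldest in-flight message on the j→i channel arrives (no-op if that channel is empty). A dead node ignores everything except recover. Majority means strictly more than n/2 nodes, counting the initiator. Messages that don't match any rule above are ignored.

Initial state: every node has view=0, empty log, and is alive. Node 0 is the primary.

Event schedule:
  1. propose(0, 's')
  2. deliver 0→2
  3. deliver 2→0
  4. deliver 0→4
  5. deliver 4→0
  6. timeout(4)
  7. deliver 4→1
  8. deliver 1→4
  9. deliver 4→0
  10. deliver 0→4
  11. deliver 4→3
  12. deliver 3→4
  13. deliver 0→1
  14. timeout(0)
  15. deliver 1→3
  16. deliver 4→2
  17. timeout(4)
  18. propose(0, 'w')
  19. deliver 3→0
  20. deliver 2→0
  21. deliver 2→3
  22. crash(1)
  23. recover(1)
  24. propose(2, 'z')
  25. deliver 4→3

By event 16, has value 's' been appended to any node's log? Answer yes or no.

step 1 propose(0,'s'): —
step 2 deliver 0→2: 2={back,v=0,log=s}
step 3 deliver 2→0: —
step 4 deliver 0→4: 4={back,v=0,log=s}
step 5 deliver 4→0: 0={prim,v=0,log=s}
step 6 timeout(4): 4={back,v=1,log=s}
step 7 deliver 4→1: 1={prim,v=1,log=-}
step 8 deliver 1→4: —
step 9 deliver 4→0: 0={back,v=1,log=s}
step 10 deliver 0→4: —
step 11 deliver 4→3: 3={back,v=1,log=-}
step 12 deliver 3→4: —
step 13 deliver 0→1: —
step 14 timeout(0): 0={back,v=2,log=s}
step 15 deliver 1→3: —
step 16 deliver 4→2: 2={back,v=1,log=s}

yes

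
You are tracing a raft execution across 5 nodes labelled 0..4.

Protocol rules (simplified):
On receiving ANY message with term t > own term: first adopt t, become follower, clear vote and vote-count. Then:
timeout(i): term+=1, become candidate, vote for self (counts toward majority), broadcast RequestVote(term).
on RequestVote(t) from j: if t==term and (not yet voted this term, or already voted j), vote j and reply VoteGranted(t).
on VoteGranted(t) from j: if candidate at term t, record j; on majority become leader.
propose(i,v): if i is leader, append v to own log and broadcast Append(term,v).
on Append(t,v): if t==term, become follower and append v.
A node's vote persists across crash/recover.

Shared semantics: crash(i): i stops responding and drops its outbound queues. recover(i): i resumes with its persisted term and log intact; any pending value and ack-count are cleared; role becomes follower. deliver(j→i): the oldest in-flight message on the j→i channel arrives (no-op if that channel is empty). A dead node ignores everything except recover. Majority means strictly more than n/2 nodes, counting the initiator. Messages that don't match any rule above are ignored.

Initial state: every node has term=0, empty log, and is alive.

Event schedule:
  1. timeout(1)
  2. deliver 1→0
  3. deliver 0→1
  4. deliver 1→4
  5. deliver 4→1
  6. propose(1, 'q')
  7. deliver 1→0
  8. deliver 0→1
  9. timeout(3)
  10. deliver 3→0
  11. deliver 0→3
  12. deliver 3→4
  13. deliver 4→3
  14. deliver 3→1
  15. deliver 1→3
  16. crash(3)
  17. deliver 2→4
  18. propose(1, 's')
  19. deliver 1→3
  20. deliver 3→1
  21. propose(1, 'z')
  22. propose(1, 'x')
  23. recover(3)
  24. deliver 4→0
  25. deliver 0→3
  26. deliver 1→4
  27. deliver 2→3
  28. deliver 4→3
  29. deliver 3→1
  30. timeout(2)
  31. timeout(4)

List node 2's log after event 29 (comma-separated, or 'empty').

e1 timeout(1): 1[cand,t=1,-]
e2 deliver 1→0: 0[foll,t=1,-]
e3 deliver 0→1: ·
e4 deliver 1→4: 4[foll,t=1,-]
e5 deliver 4→1: 1[lead,t=1,-]
e6 propose(1,'q'): 1[lead,t=1,q]
e7 deliver 1→0: 0[foll,t=1,q]
e8 deliver 0→1: ·
e9 timeout(3): 3[cand,t=1,-]
e10 deliver 3→0: ·
e11 deliver 0→3: ·
e12 deliver 3→4: ·
e13 deliver 4→3: ·
e14 deliver 3→1: ·
e15 deliver 1→3: ·
e16 crash(3): 3[✗cand,t=1,-]
e17 deliver 2→4: ·
e18 propose(1,'s'): 1[lead,t=1,q,s]
e19 deliver 1→3: ·
e20 deliver 3→1: ·
e21 propose(1,'z'): 1[lead,t=1,q,s,z]
e22 propose(1,'x'): 1[lead,t=1,q,s,z,x]
e23 recover(3): 3[foll,t=1,-]
e24 deliver 4→0: ·
e25 deliver 0→3: ·
e26 deliver 1→4: 4[foll,t=1,q]
e27 deliver 2→3: ·
e28 deliver 4→3: ·
e29 deliver 3→1: ·

empty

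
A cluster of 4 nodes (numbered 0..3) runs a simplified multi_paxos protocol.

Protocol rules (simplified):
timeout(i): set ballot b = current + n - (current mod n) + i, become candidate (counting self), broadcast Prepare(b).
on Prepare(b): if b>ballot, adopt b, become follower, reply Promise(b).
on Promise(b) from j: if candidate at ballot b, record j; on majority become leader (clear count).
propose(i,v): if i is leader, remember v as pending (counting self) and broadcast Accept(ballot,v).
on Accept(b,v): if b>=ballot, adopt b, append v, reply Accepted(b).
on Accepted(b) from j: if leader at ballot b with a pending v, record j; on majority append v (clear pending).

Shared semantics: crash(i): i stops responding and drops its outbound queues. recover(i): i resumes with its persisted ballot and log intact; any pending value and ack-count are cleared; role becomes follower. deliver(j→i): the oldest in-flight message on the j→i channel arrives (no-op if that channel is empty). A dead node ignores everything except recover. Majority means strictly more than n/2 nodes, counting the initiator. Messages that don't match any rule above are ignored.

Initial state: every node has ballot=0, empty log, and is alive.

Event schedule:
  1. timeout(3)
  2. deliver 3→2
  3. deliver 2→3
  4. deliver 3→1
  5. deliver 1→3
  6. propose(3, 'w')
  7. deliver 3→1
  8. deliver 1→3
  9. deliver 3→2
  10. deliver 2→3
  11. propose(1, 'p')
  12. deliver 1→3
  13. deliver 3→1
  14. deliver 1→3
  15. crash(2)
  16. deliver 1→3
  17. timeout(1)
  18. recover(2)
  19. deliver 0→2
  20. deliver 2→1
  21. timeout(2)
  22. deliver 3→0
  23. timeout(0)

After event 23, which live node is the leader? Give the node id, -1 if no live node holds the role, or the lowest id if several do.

3

after 1 — timeout(3): n3:cand/b7/[-]
after 2 — deliver 3→2: n2:foll/b7/[-]
after 3 — deliver 2→3: ·
after 4 — deliver 3→1: n1:foll/b7/[-]
after 5 — deliver 1→3: n3:lead/b7/[-]
after 6 — propose(3,'w'): ·
after 7 — deliver 3→1: n1:foll/b7/[w]
after 8 — deliver 1→3: ·
after 9 — deliver 3→2: n2:foll/b7/[w]
after 10 — deliver 2→3: n3:lead/b7/[w]
after 11 — propose(1,'p'): ·
after 12 — deliver 1→3: ·
after 13 — deliver 3→1: ·
after 14 — deliver 1→3: ·
after 15 — crash(2): n2:✗foll/b7/[w]
after 16 — deliver 1→3: ·
after 17 — timeout(1): n1:cand/b9/[w]
after 18 — recover(2): n2:foll/b7/[w]
after 19 — deliver 0→2: ·
after 20 — deliver 2→1: ·
after 21 — timeout(2): n2:cand/b10/[w]
after 22 — deliver 3→0: n0:foll/b7/[-]
after 23 — timeout(0): n0:cand/b8/[-]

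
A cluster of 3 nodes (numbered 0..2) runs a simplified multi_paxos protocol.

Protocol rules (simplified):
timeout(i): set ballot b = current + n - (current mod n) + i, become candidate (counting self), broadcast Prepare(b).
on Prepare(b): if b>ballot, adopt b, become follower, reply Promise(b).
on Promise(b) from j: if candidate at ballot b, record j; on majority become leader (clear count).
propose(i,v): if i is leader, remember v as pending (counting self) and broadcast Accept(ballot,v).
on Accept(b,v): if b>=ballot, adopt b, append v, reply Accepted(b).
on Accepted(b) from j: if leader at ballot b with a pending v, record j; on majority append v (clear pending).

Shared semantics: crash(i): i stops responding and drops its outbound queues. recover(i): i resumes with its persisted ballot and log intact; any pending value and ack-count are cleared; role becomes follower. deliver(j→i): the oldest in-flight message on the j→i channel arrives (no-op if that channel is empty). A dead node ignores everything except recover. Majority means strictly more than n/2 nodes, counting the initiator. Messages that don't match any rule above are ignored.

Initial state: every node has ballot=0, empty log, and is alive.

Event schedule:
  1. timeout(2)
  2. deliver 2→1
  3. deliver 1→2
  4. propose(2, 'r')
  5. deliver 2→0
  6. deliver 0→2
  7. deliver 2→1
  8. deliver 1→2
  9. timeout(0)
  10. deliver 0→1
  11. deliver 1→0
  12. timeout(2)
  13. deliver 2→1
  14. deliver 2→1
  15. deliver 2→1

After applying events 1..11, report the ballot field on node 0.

[1] timeout(2) → N2(cand b5 [-])
[2] deliver 2→1 → N1(foll b5 [-])
[3] deliver 1→2 → N2(lead b5 [-])
[4] propose(2,'r') → ∅
[5] deliver 2→0 → N0(foll b5 [-])
[6] deliver 0→2 → ∅
[7] deliver 2→1 → N1(foll b5 [r])
[8] deliver 1→2 → N2(lead b5 [r])
[9] timeout(0) → N0(cand b6 [-])
[10] deliver 0→1 → N1(foll b6 [r])
[11] deliver 1→0 → N0(lead b6 [-])

6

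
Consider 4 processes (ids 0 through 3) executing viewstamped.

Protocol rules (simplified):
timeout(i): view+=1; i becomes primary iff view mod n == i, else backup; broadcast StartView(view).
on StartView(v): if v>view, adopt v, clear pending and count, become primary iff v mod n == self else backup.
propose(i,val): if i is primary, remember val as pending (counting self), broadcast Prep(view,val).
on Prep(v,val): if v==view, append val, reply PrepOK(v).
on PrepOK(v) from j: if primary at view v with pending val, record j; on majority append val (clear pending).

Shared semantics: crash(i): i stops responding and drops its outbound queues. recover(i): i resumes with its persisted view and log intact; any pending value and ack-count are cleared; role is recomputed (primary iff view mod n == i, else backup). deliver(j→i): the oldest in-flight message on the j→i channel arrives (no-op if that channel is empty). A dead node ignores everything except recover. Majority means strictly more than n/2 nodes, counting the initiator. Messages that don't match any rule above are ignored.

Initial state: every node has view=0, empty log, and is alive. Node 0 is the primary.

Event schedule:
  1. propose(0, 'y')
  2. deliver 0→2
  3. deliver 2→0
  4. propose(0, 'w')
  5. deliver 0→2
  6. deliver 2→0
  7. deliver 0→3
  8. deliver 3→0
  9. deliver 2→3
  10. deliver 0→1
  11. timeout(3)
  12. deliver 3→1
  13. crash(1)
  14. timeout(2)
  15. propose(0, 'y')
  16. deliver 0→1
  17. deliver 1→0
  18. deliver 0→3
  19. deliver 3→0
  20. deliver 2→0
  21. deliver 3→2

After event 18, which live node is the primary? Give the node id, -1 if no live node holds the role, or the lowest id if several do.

0

e1 propose(0,'y'): ·
e2 deliver 0→2: 2[back,v=0,y]
e3 deliver 2→0: ·
e4 propose(0,'w'): ·
e5 deliver 0→2: 2[back,v=0,y,w]
e6 deliver 2→0: ·
e7 deliver 0→3: 3[back,v=0,y]
e8 deliver 3→0: 0[prim,v=0,w]
e9 deliver 2→3: ·
e10 deliver 0→1: 1[back,v=0,y]
e11 timeout(3): 3[back,v=1,y]
e12 deliver 3→1: 1[prim,v=1,y]
e13 crash(1): 1[✗prim,v=1,y]
e14 timeout(2): 2[back,v=1,y,w]
e15 propose(0,'y'): ·
e16 deliver 0→1: ·
e17 deliver 1→0: ·
e18 deliver 0→3: ·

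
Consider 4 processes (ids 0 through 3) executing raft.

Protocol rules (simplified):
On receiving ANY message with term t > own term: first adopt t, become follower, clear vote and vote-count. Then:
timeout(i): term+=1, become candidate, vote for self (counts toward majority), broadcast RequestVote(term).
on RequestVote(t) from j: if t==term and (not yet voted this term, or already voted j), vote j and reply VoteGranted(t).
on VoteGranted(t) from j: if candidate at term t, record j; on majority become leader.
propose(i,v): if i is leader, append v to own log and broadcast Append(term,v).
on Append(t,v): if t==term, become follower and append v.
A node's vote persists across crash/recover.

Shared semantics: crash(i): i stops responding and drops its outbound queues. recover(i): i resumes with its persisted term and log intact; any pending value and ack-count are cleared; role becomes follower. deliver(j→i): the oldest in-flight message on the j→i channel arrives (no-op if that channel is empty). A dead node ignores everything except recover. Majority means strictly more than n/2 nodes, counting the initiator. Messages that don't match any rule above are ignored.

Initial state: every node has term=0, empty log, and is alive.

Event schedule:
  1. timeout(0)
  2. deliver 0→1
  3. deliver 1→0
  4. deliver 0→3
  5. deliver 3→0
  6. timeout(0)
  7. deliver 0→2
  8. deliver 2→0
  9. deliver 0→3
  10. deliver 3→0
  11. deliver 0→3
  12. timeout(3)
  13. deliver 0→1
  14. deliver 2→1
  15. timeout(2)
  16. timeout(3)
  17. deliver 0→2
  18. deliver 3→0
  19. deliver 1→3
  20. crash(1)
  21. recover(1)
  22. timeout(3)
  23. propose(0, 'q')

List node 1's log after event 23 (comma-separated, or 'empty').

empty

[1] timeout(0) → N0(cand t1 [-])
[2] deliver 0→1 → N1(foll t1 [-])
[3] deliver 1→0 → ∅
[4] deliver 0→3 → N3(foll t1 [-])
[5] deliver 3→0 → N0(lead t1 [-])
[6] timeout(0) → N0(cand t2 [-])
[7] deliver 0→2 → N2(foll t1 [-])
[8] deliver 2→0 → ∅
[9] deliver 0→3 → N3(foll t2 [-])
[10] deliver 3→0 → ∅
[11] deliver 0→3 → ∅
[12] timeout(3) → N3(cand t3 [-])
[13] deliver 0→1 → N1(foll t2 [-])
[14] deliver 2→1 → ∅
[15] timeout(2) → N2(cand t2 [-])
[16] timeout(3) → N3(cand t4 [-])
[17] deliver 0→2 → ∅
[18] deliver 3→0 → N0(foll t3 [-])
[19] deliver 1→3 → ∅
[20] crash(1) → N1(✗foll t2 [-])
[21] recover(1) → N1(foll t2 [-])
[22] timeout(3) → N3(cand t5 [-])
[23] propose(0,'q') → ∅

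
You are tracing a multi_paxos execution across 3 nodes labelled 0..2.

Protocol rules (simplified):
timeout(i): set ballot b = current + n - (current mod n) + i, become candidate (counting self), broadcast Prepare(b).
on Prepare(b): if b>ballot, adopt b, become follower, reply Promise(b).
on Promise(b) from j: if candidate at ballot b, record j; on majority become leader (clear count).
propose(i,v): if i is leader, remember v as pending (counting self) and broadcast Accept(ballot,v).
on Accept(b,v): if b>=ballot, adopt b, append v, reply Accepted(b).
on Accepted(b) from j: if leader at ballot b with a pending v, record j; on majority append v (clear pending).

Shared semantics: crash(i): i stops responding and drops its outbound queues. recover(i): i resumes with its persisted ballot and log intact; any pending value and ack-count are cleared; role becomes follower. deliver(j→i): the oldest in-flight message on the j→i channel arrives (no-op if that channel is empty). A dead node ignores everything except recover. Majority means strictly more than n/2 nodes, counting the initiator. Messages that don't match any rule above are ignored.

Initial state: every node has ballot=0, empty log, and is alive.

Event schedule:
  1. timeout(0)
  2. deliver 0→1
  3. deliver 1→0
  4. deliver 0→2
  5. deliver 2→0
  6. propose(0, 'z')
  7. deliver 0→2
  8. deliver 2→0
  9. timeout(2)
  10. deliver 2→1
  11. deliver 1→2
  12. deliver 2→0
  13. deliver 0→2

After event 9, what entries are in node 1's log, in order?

empty

e1 timeout(0): 0[cand,b=3,-]
e2 deliver 0→1: 1[foll,b=3,-]
e3 deliver 1→0: 0[lead,b=3,-]
e4 deliver 0→2: 2[foll,b=3,-]
e5 deliver 2→0: ·
e6 propose(0,'z'): ·
e7 deliver 0→2: 2[foll,b=3,z]
e8 deliver 2→0: 0[lead,b=3,z]
e9 timeout(2): 2[cand,b=8,z]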